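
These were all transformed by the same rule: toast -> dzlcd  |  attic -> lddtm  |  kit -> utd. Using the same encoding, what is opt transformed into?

Vowels shift forward by 11 and consonants shift forward by 10.
Applying it to opt: o(vowel)+11=z, p(cons)+10=z, t(cons)+10=d.

zzd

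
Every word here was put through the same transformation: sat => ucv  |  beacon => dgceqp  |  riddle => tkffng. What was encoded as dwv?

but

Compare letters: s→u is +2, a→c is +2, t→v is +2 — a constant shift. Every letter moves 2 places later in the alphabet, wrapping around z→a.
Reversing it on dwv: d−2=b, w−2=u, v−2=t.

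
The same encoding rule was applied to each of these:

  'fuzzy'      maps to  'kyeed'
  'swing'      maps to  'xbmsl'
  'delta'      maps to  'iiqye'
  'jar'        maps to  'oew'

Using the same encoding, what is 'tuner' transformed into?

The shift depends on letter class: consonant f→k is +5, but vowel u→y is +4. The rule splits by letter class: vowels +4, consonants +5.
Applying it to tuner: t(cons)+5=y, u(vowel)+4=y, n(cons)+5=s, e(vowel)+4=i, r(cons)+5=w.

yysiw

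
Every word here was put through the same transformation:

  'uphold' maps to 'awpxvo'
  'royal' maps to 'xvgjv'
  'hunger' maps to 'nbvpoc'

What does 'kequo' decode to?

exile

Each letter shifts forward by (position + 6), i.e. 6, 7, 8, … — the shift grows by one for each successive letter.
Decoding kequo: k−6=e, e−7=x, q−8=i, u−9=l, o−10=e.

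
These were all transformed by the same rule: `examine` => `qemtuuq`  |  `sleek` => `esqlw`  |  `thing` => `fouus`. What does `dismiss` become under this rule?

ppetuze

The shifts repeat in a cycle of length 2: positions 0,1,… shift by +12, +7, then the pattern repeats.
On dismiss: d+12=p, i+7=p, s+12=e, m+7=t, i+12=u, s+7=z, s+12=e.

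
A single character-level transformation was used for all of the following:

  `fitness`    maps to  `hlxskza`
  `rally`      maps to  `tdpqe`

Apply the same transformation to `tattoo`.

In fitness: f→h is +2, i→l is +3, t→x is +4, n→s is +5 — the shift increases by 1 each position. Letter i (0-indexed) is shifted by i+2, so successive shifts are 2, 3, 4, ….
For tattoo: t+2=v, a+3=d, t+4=x, t+5=y, o+6=u, o+7=v.

vdxyuv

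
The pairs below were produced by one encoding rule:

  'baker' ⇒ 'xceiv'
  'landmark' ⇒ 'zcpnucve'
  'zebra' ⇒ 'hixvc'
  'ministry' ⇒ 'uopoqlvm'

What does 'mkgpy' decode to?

b(1)→x(23) and a(0)→c(2) fit y≡21x+2 (mod 26); the inverse of 21 mod 26 is 5. Each letter's alphabet position (a=0..z=25) is mapped through 21·x+2 mod 26 — an affine cipher.
Decoding mkgpy: m(12)→5·(12−2)≡24=y; k(10)→5·(10−2)≡14=o; g(6)→5·(6−2)≡20=u; p(15)→5·(15−2)≡13=n; y(24)→5·(24−2)≡6=g (all mod 26).

young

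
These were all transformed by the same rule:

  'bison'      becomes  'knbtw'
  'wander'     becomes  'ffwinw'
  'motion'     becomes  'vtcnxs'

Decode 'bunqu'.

Shifts by position in bison: pos 0: b→k (+9), pos 1: i→n (+5), pos 2: s→b (+9), pos 3: o→t (+5) — repeating every 2. A repeating key of period 2 is used — shifts +9, +5 over and over.
Decoding bunqu: b−9=s, u−5=p, n−9=e, q−5=l, u−9=l.

spell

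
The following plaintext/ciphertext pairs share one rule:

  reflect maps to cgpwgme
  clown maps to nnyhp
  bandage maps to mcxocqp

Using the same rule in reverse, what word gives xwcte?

A repeating key of period 3 is used — shifts +11, +2, +10 over and over.
Undoing it on xwcte: x−11=m, w−2=u, c−10=s, t−11=i, e−2=c.

music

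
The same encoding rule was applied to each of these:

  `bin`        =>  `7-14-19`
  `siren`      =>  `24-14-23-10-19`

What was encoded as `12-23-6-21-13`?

b is letter #2 and maps to 7: an offset of 5. Letters become their 1-based position plus 5 (so a→6, b→7, …).
Undoing it on 12-23-6-21-13: 12→(12−5)÷1=7=g, 23→(23−5)÷1=18=r, 6→(6−5)÷1=1=a, 21→(21−5)÷1=16=p, 13→(13−5)÷1=8=h.

graph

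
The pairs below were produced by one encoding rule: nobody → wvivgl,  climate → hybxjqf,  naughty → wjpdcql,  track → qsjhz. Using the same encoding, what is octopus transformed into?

vhqvupr

n(13)→w(22) and o(14)→v(21) fit y≡25x+9 (mod 26); the inverse of 25 mod 26 is 25. Each letter's alphabet position (a=0..z=25) is mapped through 25·x+9 mod 26 — an affine cipher.
Applying it to octopus: o(14)→25·14+9≡21=v; c(2)→25·2+9≡7=h; t(19)→25·19+9≡16=q; o(14)→25·14+9≡21=v; p(15)→25·15+9≡20=u; u(20)→25·20+9≡15=p; s(18)→25·18+9≡17=r (all mod 26).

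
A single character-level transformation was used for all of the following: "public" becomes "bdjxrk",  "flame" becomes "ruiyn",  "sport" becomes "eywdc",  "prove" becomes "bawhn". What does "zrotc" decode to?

Shifts by position in public: pos 0: p→b (+12), pos 1: u→d (+9), pos 2: b→j (+8), pos 3: l→x (+12), pos 4: i→r (+9), pos 5: c→k (+8) — repeating every 3. The shifts repeat in a cycle of length 3: positions 0,1,… shift by +12, +9, +8, then the pattern repeats.
Undoing it on zrotc: z−12=n, r−9=i, o−8=g, t−12=h, c−9=t.

night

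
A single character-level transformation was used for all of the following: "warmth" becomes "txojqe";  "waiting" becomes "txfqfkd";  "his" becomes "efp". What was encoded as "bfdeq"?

This is a Caesar cipher with shift 23.
Decoding bfdeq: b−23=e, f−23=i, d−23=g, e−23=h, q−23=t.

eight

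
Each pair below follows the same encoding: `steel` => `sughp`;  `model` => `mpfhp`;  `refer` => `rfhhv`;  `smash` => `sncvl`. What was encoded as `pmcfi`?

place

Letter i (0-indexed) is shifted by i+0, so successive shifts are 0, 1, 2, ….
Undoing it on pmcfi: p−0=p, m−1=l, c−2=a, f−3=c, i−4=e.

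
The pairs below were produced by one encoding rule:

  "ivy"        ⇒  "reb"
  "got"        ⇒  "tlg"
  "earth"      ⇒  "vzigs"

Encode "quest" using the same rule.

This is the alphabet-reversal cipher (Atbash): a becomes z, b becomes y, etc.
On quest: q↔j, u↔f, e↔v, s↔h, t↔g.

jfvhg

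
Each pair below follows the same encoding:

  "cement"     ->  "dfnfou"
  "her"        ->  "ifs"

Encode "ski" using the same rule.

Compare letters: c→d is +1, e→f is +1, m→n is +1 — a constant shift. Every letter moves 1 place later in the alphabet, wrapping around z→a.
Applying it to ski: s+1=t, k+1=l, i+1=j.

tlj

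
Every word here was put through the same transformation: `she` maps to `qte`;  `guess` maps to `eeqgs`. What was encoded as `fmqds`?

great

The output letters match the input read backwards, each shifted +12: she reversed is ehs. The word is reversed, then every letter is shifted forward by 12.
Decoding fmqds: shift back: f−12=t, m−12=a, q−12=e, d−12=r, s−12=g → taerg; then reverse → great.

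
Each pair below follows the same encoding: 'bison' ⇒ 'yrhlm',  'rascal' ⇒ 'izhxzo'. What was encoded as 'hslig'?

Each pair mirrors across the alphabet (b↔y, i↔r, s↔h): positions sum to 25. This is the alphabet-reversal cipher (Atbash): a becomes z, b becomes y, etc.
Decoding hslig: h↔s, s↔h, l↔o, i↔r, g↔t.

short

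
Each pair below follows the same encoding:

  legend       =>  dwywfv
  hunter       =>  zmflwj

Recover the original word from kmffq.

sunny

It's a constant shift of +18 (ROT18).
Reversing it on kmffq: k−18=s, m−18=u, f−18=n, f−18=n, q−18=y.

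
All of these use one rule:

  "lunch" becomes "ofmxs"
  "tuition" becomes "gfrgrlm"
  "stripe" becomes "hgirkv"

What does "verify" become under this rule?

Each pair mirrors across the alphabet (l↔o, u↔f, n↔m): positions sum to 25. Letters are reflected about the middle of the alphabet (position → 25−position): Atbash.
For verify: v↔e, e↔v, r↔i, i↔r, f↔u, y↔b.

evirub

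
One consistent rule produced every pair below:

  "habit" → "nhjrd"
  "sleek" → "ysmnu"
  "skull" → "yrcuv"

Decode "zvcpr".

In habit: h→n is +6, a→h is +7, b→j is +8, i→r is +9 — the shift increases by 1 each position. The shift increases by 1 at each position, starting from +6: 6, 7, 8, ….
Decoding zvcpr: z−6=t, v−7=o, c−8=u, p−9=g, r−10=h.

tough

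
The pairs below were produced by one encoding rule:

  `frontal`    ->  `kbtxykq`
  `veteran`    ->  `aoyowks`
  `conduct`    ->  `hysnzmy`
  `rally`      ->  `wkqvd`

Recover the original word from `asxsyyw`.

Shifts by position in frontal: pos 0: f→k (+5), pos 1: r→b (+10), pos 2: o→t (+5), pos 3: n→x (+10) — repeating every 2. A repeating key of period 2 is used — shifts +5, +10 over and over.
Decoding asxsyyw: a−5=v, s−10=i, x−5=s, s−10=i, y−5=t, y−10=o, w−5=r.

visitor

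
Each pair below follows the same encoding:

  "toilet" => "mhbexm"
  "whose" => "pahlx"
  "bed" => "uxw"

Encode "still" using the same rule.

lmbee

Compare letters: t→m is +19, o→h is +19, i→b is +19 — a constant shift. Every letter moves 19 places later in the alphabet, wrapping around z→a.
On still: s+19=l, t+19=m, i+19=b, l+19=e, l+19=e.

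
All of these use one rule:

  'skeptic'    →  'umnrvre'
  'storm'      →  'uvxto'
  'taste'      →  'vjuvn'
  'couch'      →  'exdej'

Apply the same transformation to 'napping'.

pjrrrpi

The shift depends on letter class: consonant s→u is +2, but vowel e→n is +9. The rule splits by letter class: vowels +9, consonants +2.
For napping: n(cons)+2=p, a(vowel)+9=j, p(cons)+2=r, p(cons)+2=r, i(vowel)+9=r, n(cons)+2=p, g(cons)+2=i.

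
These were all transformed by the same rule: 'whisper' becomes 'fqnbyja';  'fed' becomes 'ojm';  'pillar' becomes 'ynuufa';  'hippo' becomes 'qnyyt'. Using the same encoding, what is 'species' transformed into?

byjlnjb

The shift depends on letter class: consonant w→f is +9, but vowel i→n is +5. The rule splits by letter class: vowels +5, consonants +9.
On species: s(cons)+9=b, p(cons)+9=y, e(vowel)+5=j, c(cons)+9=l, i(vowel)+5=n, e(vowel)+5=j, s(cons)+9=b.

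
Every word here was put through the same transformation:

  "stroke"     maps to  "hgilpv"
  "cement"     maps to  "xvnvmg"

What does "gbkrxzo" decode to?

Each pair mirrors across the alphabet (s↔h, t↔g, r↔i): positions sum to 25. This is the alphabet-reversal cipher (Atbash): a becomes z, b becomes y, etc.
Reversing it on gbkrxzo: g↔t, b↔y, k↔p, r↔i, x↔c, z↔a, o↔l.

typical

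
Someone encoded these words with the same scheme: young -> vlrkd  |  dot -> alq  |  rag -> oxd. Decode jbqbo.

Compare letters: y→v is +23, o→l is +23, u→r is +23 — a constant shift. Each letter is shifted forward by 23 in the alphabet (a Caesar shift of +23).
Undoing it on jbqbo: j−23=m, b−23=e, q−23=t, b−23=e, o−23=r.

meter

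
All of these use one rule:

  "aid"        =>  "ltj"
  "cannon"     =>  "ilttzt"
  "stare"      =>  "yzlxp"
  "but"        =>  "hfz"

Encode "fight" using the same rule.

ltmnz

Vowels shift forward by 11 and consonants shift forward by 6.
Applying it to fight: f(cons)+6=l, i(vowel)+11=t, g(cons)+6=m, h(cons)+6=n, t(cons)+6=z.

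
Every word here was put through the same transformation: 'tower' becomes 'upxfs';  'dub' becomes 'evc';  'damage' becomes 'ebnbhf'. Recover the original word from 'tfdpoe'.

Compare letters: t→u is +1, o→p is +1, w→x is +1 — a constant shift. This is a Caesar cipher with shift 1.
Undoing it on tfdpoe: t−1=s, f−1=e, d−1=c, p−1=o, o−1=n, e−1=d.

second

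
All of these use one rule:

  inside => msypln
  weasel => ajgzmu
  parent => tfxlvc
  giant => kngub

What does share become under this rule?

Letter i (0-indexed) is shifted by i+4, so successive shifts are 4, 5, 6, ….
Applying it to share: s+4=w, h+5=m, a+6=g, r+7=y, e+8=m.

wmgym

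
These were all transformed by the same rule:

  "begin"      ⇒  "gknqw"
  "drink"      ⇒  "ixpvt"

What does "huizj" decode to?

In begin: b→g is +5, e→k is +6, g→n is +7, i→q is +8 — the shift increases by 1 each position. Letter i (0-indexed) is shifted by i+5, so successive shifts are 5, 6, 7, ….
Reversing it on huizj: h−5=c, u−6=o, i−7=b, z−8=r, j−9=a.

cobra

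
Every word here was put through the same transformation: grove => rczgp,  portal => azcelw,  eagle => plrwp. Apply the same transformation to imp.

txa

Compare letters: g→r is +11, r→c is +11, o→z is +11 — a constant shift. This is a Caesar cipher with shift 11.
On imp: i+11=t, m+11=x, p+11=a.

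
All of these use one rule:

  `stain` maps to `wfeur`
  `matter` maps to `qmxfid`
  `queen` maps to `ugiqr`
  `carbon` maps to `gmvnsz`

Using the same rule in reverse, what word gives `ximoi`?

twice

Shifts by position in stain: pos 0: s→w (+4), pos 1: t→f (+12), pos 2: a→e (+4), pos 3: i→u (+12) — repeating every 2. It's a Vigenère-style cipher with numeric key [4,12]: position i shifts by key[i mod 2].
Undoing it on ximoi: x−4=t, i−12=w, m−4=i, o−12=c, i−4=e.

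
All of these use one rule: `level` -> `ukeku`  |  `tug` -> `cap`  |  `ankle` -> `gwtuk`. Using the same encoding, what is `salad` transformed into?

The shift depends on letter class: consonant l→u is +9, but vowel e→k is +6. Vowels shift forward by 6 and consonants shift forward by 9.
On salad: s(cons)+9=b, a(vowel)+6=g, l(cons)+9=u, a(vowel)+6=g, d(cons)+9=m.

bgugm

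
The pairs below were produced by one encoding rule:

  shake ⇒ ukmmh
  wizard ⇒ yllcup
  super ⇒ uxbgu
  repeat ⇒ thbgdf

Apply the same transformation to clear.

eoqcu

Shifts by position in shake: pos 0: s→u (+2), pos 1: h→k (+3), pos 2: a→m (+12), pos 3: k→m (+2), pos 4: e→h (+3) — repeating every 3. It's a Vigenère-style cipher with numeric key [2,3,12]: position i shifts by key[i mod 3].
Applying it to clear: c+2=e, l+3=o, e+12=q, a+2=c, r+3=u.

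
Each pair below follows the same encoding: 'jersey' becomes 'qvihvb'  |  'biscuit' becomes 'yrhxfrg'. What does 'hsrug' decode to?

Each pair mirrors across the alphabet (j↔q, e↔v, r↔i): positions sum to 25. Each letter is replaced by its mirror in the alphabet: a↔z, b↔y, c↔x, and so on (the Atbash cipher).
Reversing it on hsrug: h↔s, s↔h, r↔i, u↔f, g↔t.

shift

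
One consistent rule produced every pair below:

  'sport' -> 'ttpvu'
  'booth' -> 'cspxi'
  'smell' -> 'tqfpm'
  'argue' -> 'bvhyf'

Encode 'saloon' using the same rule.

temspr

Shifts by position in sport: pos 0: s→t (+1), pos 1: p→t (+4), pos 2: o→p (+1), pos 3: r→v (+4) — repeating every 2. It's a Vigenère-style cipher with numeric key [1,4]: position i shifts by key[i mod 2].
Applying it to saloon: s+1=t, a+4=e, l+1=m, o+4=s, o+1=p, n+4=r.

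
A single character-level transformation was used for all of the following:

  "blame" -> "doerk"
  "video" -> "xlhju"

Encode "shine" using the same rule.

ukmsk

Letter i (0-indexed) is shifted by i+2, so successive shifts are 2, 3, 4, ….
Applying it to shine: s+2=u, h+3=k, i+4=m, n+5=s, e+6=k.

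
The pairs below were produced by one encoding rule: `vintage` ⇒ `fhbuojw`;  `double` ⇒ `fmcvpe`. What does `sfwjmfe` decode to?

Two steps: reverse the string, then apply a Caesar shift of +1.
Decoding sfwjmfe: shift back: s−1=r, f−1=e, w−1=v, j−1=i, m−1=l, f−1=e, e−1=d → reviled; then reverse → deliver.

deliver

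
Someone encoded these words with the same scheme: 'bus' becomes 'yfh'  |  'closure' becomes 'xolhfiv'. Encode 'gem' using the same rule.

Letters are reflected about the middle of the alphabet (position → 25−position): Atbash.
On gem: g↔t, e↔v, m↔n.

tvn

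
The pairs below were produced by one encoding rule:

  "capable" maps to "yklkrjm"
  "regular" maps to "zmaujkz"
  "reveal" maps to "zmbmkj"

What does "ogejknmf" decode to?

c(2)→y(24) and a(0)→k(10) fit y≡7x+10 (mod 26); the inverse of 7 mod 26 is 15. Each letter's alphabet position (a=0..z=25) is mapped through 7·x+10 mod 26 — an affine cipher.
Decoding ogejknmf: o(14)→15·(14−10)≡8=i; g(6)→15·(6−10)≡18=s; e(4)→15·(4−10)≡14=o; j(9)→15·(9−10)≡11=l; k(10)→15·(10−10)≡0=a; n(13)→15·(13−10)≡19=t; m(12)→15·(12−10)≡4=e; f(5)→15·(5−10)≡3=d (all mod 26).

isolated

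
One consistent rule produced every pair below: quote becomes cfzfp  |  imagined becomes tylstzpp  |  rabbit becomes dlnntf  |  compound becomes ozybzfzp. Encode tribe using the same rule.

The shift depends on letter class: consonant q→c is +12, but vowel u→f is +11. Two shifts are in play — +11 for a/e/i/o/u, +12 for every other letter.
For tribe: t(cons)+12=f, r(cons)+12=d, i(vowel)+11=t, b(cons)+12=n, e(vowel)+11=p.

fdtnp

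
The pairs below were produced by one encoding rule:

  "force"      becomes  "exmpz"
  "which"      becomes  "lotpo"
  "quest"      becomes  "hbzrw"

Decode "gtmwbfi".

virtual

f(5)→e(4) and o(14)→x(23) fit y≡5x+5 (mod 26); the inverse of 5 mod 26 is 21. This is an affine cipher: with a=0,…,z=25, each position x becomes (5x+5) mod 26.
Undoing it on gtmwbfi: g(6)→21·(6−5)≡21=v; t(19)→21·(19−5)≡8=i; m(12)→21·(12−5)≡17=r; w(22)→21·(22−5)≡19=t; b(1)→21·(1−5)≡20=u; f(5)→21·(5−5)≡0=a; i(8)→21·(8−5)≡11=l (all mod 26).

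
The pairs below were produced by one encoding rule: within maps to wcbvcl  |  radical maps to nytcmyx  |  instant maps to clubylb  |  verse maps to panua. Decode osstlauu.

goodness

w(22)→w(22) and i(8)→c(2) fit y≡7x+24 (mod 26); the inverse of 7 mod 26 is 15. This is an affine cipher: with a=0,…,z=25, each position x becomes (7x+24) mod 26.
Undoing it on osstlauu: o(14)→15·(14−24)≡6=g; s(18)→15·(18−24)≡14=o; s(18)→15·(18−24)≡14=o; t(19)→15·(19−24)≡3=d; l(11)→15·(11−24)≡13=n; a(0)→15·(0−24)≡4=e; u(20)→15·(20−24)≡18=s; u(20)→15·(20−24)≡18=s (all mod 26).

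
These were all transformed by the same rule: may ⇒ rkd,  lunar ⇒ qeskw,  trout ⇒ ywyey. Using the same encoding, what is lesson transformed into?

The shift depends on letter class: consonant m→r is +5, but vowel a→k is +10. Two shifts are in play — +10 for a/e/i/o/u, +5 for every other letter.
For lesson: l(cons)+5=q, e(vowel)+10=o, s(cons)+5=x, s(cons)+5=x, o(vowel)+10=y, n(cons)+5=s.

qoxxys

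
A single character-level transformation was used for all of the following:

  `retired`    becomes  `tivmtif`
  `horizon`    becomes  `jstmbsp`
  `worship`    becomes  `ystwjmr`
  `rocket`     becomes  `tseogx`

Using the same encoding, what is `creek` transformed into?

evgim

Shifts by position in retired: pos 0: r→t (+2), pos 1: e→i (+4), pos 2: t→v (+2), pos 3: i→m (+4) — repeating every 2. A repeating key of period 2 is used — shifts +2, +4 over and over.
For creek: c+2=e, r+4=v, e+2=g, e+4=i, k+2=m.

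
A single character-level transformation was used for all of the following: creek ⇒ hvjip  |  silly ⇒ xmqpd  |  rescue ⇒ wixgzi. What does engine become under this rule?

Shifts by position in creek: pos 0: c→h (+5), pos 1: r→v (+4), pos 2: e→j (+5), pos 3: e→i (+4) — repeating every 2. It's a Vigenère-style cipher with numeric key [5,4]: position i shifts by key[i mod 2].
Applying it to engine: e+5=j, n+4=r, g+5=l, i+4=m, n+5=s, e+4=i.

jrlmsi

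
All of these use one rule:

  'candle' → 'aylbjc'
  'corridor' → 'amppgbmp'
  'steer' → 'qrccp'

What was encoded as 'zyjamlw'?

Compare letters: c→a is +24, a→y is +24, n→l is +24 — a constant shift. It's a constant shift of +24 (ROT24).
Undoing it on zyjamlw: z−24=b, y−24=a, j−24=l, a−24=c, m−24=o, l−24=n, w−24=y.

balcony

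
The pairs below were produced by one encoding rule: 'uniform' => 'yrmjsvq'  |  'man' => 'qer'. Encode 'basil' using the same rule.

fewmp

Compare letters: u→y is +4, n→r is +4, i→m is +4 — a constant shift. This is a Caesar cipher with shift 4.
For basil: b+4=f, a+4=e, s+4=w, i+4=m, l+4=p.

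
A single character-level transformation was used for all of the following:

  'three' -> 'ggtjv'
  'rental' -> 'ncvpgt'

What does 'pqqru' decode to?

spoon

The output letters match the input read backwards, each shifted +2: three reversed is eerht. Read the word backwards and shift each letter +2.
Undoing it on pqqru: shift back: p−2=n, q−2=o, q−2=o, r−2=p, u−2=s → noops; then reverse → spoon.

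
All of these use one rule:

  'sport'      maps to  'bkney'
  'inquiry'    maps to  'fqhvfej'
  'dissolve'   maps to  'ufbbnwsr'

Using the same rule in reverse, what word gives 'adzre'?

s(18)→b(1) and p(15)→k(10) fit y≡23x+3 (mod 26); the inverse of 23 mod 26 is 17. Each letter's alphabet position (a=0..z=25) is mapped through 23·x+3 mod 26 — an affine cipher.
Decoding adzre: a(0)→17·(0−3)≡1=b; d(3)→17·(3−3)≡0=a; z(25)→17·(25−3)≡10=k; r(17)→17·(17−3)≡4=e; e(4)→17·(4−3)≡17=r (all mod 26).

baker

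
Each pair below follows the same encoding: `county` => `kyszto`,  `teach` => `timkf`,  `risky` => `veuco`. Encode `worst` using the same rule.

qyvut

c(2)→k(10) and o(14)→y(24) fit y≡25x+12 (mod 26); the inverse of 25 mod 26 is 25. Treating letters as 0–25, the rule is x ↦ 25x + 12 (mod 26).
On worst: w(22)→25·22+12≡16=q; o(14)→25·14+12≡24=y; r(17)→25·17+12≡21=v; s(18)→25·18+12≡20=u; t(19)→25·19+12≡19=t (all mod 26).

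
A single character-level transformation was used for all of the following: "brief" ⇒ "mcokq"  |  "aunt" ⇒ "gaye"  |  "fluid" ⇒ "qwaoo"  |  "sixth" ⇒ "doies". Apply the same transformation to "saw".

The shift depends on letter class: consonant b→m is +11, but vowel i→o is +6. Vowels shift forward by 6 and consonants shift forward by 11.
Applying it to saw: s(cons)+11=d, a(vowel)+6=g, w(cons)+11=h.

dgh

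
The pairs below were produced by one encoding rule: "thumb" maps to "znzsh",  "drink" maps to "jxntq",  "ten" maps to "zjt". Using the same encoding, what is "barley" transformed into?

The rule splits by letter class: vowels +5, consonants +6.
On barley: b(cons)+6=h, a(vowel)+5=f, r(cons)+6=x, l(cons)+6=r, e(vowel)+5=j, y(cons)+6=e.

hfxrje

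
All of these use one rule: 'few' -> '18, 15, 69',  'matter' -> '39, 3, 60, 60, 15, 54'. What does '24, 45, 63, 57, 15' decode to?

house

f(#6)→18 and e(#5)→15: differences scale by 3, so n = 3·pos + 0. Each letter becomes 3×(its alphabet position, a=1..z=26).
Decoding 24, 45, 63, 57, 15: 24→(24−0)÷3=8=h, 45→(45−0)÷3=15=o, 63→(63−0)÷3=21=u, 57→(57−0)÷3=19=s, 15→(15−0)÷3=5=e.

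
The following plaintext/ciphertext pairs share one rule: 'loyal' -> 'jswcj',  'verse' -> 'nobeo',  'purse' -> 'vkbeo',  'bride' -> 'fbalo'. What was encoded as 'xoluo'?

hedge

Treating letters as 0–25, the rule is x ↦ 3x + 2 (mod 26).
Reversing it on xoluo: x(23)→9·(23−2)≡7=h; o(14)→9·(14−2)≡4=e; l(11)→9·(11−2)≡3=d; u(20)→9·(20−2)≡6=g; o(14)→9·(14−2)≡4=e (all mod 26).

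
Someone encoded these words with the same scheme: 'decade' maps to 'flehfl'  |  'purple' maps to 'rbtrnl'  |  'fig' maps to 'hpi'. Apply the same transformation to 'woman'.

The shift depends on letter class: consonant d→f is +2, but vowel e→l is +7. The rule splits by letter class: vowels +7, consonants +2.
On woman: w(cons)+2=y, o(vowel)+7=v, m(cons)+2=o, a(vowel)+7=h, n(cons)+2=p.

yvohp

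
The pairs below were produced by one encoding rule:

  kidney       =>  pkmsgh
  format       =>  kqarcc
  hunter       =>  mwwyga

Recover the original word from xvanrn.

stripe

Shifts by position in kidney: pos 0: k→p (+5), pos 1: i→k (+2), pos 2: d→m (+9), pos 3: n→s (+5), pos 4: e→g (+2), pos 5: y→h (+9) — repeating every 3. It's a Vigenère-style cipher with numeric key [5,2,9]: position i shifts by key[i mod 3].
Reversing it on xvanrn: x−5=s, v−2=t, a−9=r, n−5=i, r−2=p, n−9=e.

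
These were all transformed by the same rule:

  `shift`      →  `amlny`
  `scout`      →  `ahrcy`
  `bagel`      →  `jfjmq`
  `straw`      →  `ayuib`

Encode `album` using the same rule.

iqecr

The shifts repeat in a cycle of length 3: positions 0,1,… shift by +8, +5, +3, then the pattern repeats.
Applying it to album: a+8=i, l+5=q, b+3=e, u+8=c, m+5=r.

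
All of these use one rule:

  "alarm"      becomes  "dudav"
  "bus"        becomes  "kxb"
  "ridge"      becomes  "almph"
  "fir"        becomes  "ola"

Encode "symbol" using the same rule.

bhvkru

Two shifts are in play — +3 for a/e/i/o/u, +9 for every other letter.
For symbol: s(cons)+9=b, y(cons)+9=h, m(cons)+9=v, b(cons)+9=k, o(vowel)+3=r, l(cons)+9=u.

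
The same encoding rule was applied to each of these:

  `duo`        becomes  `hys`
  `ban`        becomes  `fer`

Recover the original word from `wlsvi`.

shore

Every letter moves 4 places later in the alphabet, wrapping around z→a.
Reversing it on wlsvi: w−4=s, l−4=h, s−4=o, v−4=r, i−4=e.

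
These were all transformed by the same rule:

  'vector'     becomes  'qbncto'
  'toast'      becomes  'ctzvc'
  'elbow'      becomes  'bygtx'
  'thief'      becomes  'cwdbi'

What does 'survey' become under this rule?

vjoqbl

v(21)→q(16) and e(4)→b(1) fit y≡7x+25 (mod 26); the inverse of 7 mod 26 is 15. Each letter's alphabet position (a=0..z=25) is mapped through 7·x+25 mod 26 — an affine cipher.
Applying it to survey: s(18)→7·18+25≡21=v; u(20)→7·20+25≡9=j; r(17)→7·17+25≡14=o; v(21)→7·21+25≡16=q; e(4)→7·4+25≡1=b; y(24)→7·24+25≡11=l (all mod 26).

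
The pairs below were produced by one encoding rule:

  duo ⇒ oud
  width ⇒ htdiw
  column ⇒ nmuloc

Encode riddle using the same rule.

elddir

It's just the letters in reverse order.
For riddle: reverse → elddir.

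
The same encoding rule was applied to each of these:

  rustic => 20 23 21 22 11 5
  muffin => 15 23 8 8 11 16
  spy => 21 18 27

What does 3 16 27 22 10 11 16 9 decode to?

r is letter #18 and maps to 20: an offset of 2. The number is (letter's place in the alphabet, a=1) + 2.
Reversing it on 3 16 27 22 10 11 16 9: 3→(3−2)÷1=1=a, 16→(16−2)÷1=14=n, 27→(27−2)÷1=25=y, 22→(22−2)÷1=20=t, 10→(10−2)÷1=8=h, 11→(11−2)÷1=9=i, 16→(16−2)÷1=14=n, 9→(9−2)÷1=7=g.

anything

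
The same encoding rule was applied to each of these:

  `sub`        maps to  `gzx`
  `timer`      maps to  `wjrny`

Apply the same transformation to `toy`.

The output letters match the input read backwards, each shifted +5: sub reversed is bus. Two steps: reverse the string, then apply a Caesar shift of +5.
On toy: reverse → yot; then shift: y+5=d, o+5=t, t+5=y.

dty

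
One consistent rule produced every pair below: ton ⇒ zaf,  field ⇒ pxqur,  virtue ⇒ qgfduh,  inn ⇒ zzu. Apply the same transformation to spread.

pmqdbe

The output letters match the input read backwards, each shifted +12: ton reversed is not. Two steps: reverse the string, then apply a Caesar shift of +12.
For spread: reverse → daerps; then shift: d+12=p, a+12=m, e+12=q, r+12=d, p+12=b, s+12=e.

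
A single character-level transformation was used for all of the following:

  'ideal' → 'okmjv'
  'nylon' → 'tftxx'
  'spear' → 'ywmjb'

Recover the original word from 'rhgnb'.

layer

In ideal: i→o is +6, d→k is +7, e→m is +8, a→j is +9 — the shift increases by 1 each position. The shift increases by 1 at each position, starting from +6: 6, 7, 8, ….
Undoing it on rhgnb: r−6=l, h−7=a, g−8=y, n−9=e, b−10=r.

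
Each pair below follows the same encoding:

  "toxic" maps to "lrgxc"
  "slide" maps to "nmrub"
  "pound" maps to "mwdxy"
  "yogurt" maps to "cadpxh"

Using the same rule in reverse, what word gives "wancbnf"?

The output letters match the input read backwards, each shifted +9: toxic reversed is cixot. Read the word backwards and shift each letter +9.
Decoding wancbnf: shift back: w−9=n, a−9=r, n−9=e, c−9=t, b−9=s, n−9=e, f−9=w → nretsew; then reverse → western.

western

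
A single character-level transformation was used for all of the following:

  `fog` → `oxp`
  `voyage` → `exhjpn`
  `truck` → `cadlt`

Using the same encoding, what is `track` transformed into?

Compare letters: f→o is +9, o→x is +9, g→p is +9 — a constant shift. This is a Caesar cipher with shift 9.
Applying it to track: t+9=c, r+9=a, a+9=j, c+9=l, k+9=t.

cajlt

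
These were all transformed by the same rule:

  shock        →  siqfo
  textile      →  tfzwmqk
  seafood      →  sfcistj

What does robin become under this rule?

In shock: s→s is +0, h→i is +1, o→q is +2, c→f is +3 — the shift increases by 1 each position. The shift increases by 1 at each position, starting from +0: 0, 1, 2, ….
Applying it to robin: r+0=r, o+1=p, b+2=d, i+3=l, n+4=r.

rpdlr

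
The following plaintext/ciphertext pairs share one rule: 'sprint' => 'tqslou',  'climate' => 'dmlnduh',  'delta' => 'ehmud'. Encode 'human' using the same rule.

ixndo

The shift depends on letter class: consonant s→t is +1, but vowel i→l is +3. Vowels shift forward by 3 and consonants shift forward by 1.
For human: h(cons)+1=i, u(vowel)+3=x, m(cons)+1=n, a(vowel)+3=d, n(cons)+1=o.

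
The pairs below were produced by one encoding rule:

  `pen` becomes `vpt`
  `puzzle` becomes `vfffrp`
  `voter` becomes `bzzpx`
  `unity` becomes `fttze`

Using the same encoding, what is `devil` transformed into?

jpbtr

The rule splits by letter class: vowels +11, consonants +6.
On devil: d(cons)+6=j, e(vowel)+11=p, v(cons)+6=b, i(vowel)+11=t, l(cons)+6=r.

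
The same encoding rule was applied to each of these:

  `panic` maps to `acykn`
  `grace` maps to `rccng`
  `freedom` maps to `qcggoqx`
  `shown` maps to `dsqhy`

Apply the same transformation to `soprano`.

dqaccyq

The shift depends on letter class: consonant p→a is +11, but vowel a→c is +2. The rule splits by letter class: vowels +2, consonants +11.
On soprano: s(cons)+11=d, o(vowel)+2=q, p(cons)+11=a, r(cons)+11=c, a(vowel)+2=c, n(cons)+11=y, o(vowel)+2=q.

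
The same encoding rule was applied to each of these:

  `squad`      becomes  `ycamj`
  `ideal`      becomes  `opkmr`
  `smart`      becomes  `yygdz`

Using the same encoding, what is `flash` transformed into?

Shifts by position in squad: pos 0: s→y (+6), pos 1: q→c (+12), pos 2: u→a (+6), pos 3: a→m (+12) — repeating every 2. The shifts repeat in a cycle of length 2: positions 0,1,… shift by +6, +12, then the pattern repeats.
Applying it to flash: f+6=l, l+12=x, a+6=g, s+12=e, h+6=n.

lxgen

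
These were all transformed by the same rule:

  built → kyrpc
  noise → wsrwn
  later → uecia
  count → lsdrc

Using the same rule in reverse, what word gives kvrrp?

bring

Shifts by position in built: pos 0: b→k (+9), pos 1: u→y (+4), pos 2: i→r (+9), pos 3: l→p (+4) — repeating every 2. It's a Vigenère-style cipher with numeric key [9,4]: position i shifts by key[i mod 2].
Undoing it on kvrrp: k−9=b, v−4=r, r−9=i, r−4=n, p−9=g.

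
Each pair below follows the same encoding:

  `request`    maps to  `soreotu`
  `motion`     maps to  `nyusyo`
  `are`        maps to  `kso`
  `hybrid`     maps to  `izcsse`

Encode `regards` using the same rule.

sohkset

The shift depends on letter class: consonant r→s is +1, but vowel e→o is +10. Vowels shift forward by 10 and consonants shift forward by 1.
Applying it to regards: r(cons)+1=s, e(vowel)+10=o, g(cons)+1=h, a(vowel)+10=k, r(cons)+1=s, d(cons)+1=e, s(cons)+1=t.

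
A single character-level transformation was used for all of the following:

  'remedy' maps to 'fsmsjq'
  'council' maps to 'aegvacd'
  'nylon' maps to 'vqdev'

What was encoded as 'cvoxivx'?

Treating letters as 0–25, the rule is x ↦ 9x + 8 (mod 26).
Decoding cvoxivx: c(2)→3·(2−8)≡8=i; v(21)→3·(21−8)≡13=n; o(14)→3·(14−8)≡18=s; x(23)→3·(23−8)≡19=t; i(8)→3·(8−8)≡0=a; v(21)→3·(21−8)≡13=n; x(23)→3·(23−8)≡19=t (all mod 26).

instant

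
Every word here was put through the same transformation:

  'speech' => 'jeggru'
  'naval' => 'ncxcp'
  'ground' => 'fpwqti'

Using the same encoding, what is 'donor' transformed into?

Read the word backwards and shift each letter +2.
For donor: reverse → ronod; then shift: r+2=t, o+2=q, n+2=p, o+2=q, d+2=f.

tqpqf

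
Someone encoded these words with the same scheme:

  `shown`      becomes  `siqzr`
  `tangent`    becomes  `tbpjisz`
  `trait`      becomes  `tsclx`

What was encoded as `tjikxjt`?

In shown: s→s is +0, h→i is +1, o→q is +2, w→z is +3 — the shift increases by 1 each position. Each letter shifts forward by its position index (0, 1, 2, …) — the shift grows by one for each successive letter.
Reversing it on tjikxjt: t−0=t, j−1=i, i−2=g, k−3=h, x−4=t, j−5=e, t−6=n.

tighten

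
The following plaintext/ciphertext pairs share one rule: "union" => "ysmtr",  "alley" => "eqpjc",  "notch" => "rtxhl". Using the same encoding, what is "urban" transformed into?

ywffr

Shifts by position in union: pos 0: u→y (+4), pos 1: n→s (+5), pos 2: i→m (+4), pos 3: o→t (+5) — repeating every 2. It's a Vigenère-style cipher with numeric key [4,5]: position i shifts by key[i mod 2].
On urban: u+4=y, r+5=w, b+4=f, a+5=f, n+4=r.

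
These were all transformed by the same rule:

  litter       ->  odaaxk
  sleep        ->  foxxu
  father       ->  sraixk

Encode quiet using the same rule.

l(11)→o(14) and i(8)→d(3) fit y≡21x+17 (mod 26); the inverse of 21 mod 26 is 5. Each letter's alphabet position (a=0..z=25) is mapped through 21·x+17 mod 26 — an affine cipher.
Applying it to quiet: q(16)→21·16+17≡15=p; u(20)→21·20+17≡21=v; i(8)→21·8+17≡3=d; e(4)→21·4+17≡23=x; t(19)→21·19+17≡0=a (all mod 26).

pvdxa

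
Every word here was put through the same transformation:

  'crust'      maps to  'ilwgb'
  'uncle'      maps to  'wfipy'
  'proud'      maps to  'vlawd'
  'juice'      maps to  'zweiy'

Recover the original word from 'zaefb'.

c(2)→i(8) and r(17)→l(11) fit y≡21x+18 (mod 26); the inverse of 21 mod 26 is 5. Each letter's alphabet position (a=0..z=25) is mapped through 21·x+18 mod 26 — an affine cipher.
Reversing it on zaefb: z(25)→5·(25−18)≡9=j; a(0)→5·(0−18)≡14=o; e(4)→5·(4−18)≡8=i; f(5)→5·(5−18)≡13=n; b(1)→5·(1−18)≡19=t (all mod 26).

joint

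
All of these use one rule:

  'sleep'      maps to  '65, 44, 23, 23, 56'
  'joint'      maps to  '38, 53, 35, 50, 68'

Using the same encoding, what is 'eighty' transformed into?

23, 35, 29, 32, 68, 83

s(#19)→65 and l(#12)→44: differences scale by 3, so n = 3·pos + 8. Each letter becomes 3×(its alphabet position, a=1..z=26) + 8.
On eighty: e=5→23, i=9→35, g=7→29, h=8→32, t=20→68, y=25→83.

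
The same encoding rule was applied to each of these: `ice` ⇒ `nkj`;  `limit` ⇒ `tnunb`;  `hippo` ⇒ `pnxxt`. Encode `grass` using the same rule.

The shift depends on letter class: consonant c→k is +8, but vowel i→n is +5. The rule splits by letter class: vowels +5, consonants +8.
Applying it to grass: g(cons)+8=o, r(cons)+8=z, a(vowel)+5=f, s(cons)+8=a, s(cons)+8=a.

ozfaa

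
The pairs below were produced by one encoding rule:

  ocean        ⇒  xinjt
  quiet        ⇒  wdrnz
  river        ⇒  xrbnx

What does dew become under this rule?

The shift depends on letter class: consonant c→i is +6, but vowel o→x is +9. The rule splits by letter class: vowels +9, consonants +6.
On dew: d(cons)+6=j, e(vowel)+9=n, w(cons)+6=c.

jnc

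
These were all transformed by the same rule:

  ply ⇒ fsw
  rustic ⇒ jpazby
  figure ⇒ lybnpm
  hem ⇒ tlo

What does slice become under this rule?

ljpsz

Two steps: reverse the string, then apply a Caesar shift of +7.
Applying it to slice: reverse → ecils; then shift: e+7=l, c+7=j, i+7=p, l+7=s, s+7=z.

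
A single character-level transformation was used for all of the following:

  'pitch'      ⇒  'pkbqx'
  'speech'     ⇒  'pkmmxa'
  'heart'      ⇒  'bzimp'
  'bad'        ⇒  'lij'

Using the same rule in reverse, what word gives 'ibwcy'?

quota

The output letters match the input read backwards, each shifted +8: pitch reversed is hctip. The word is reversed, then every letter is shifted forward by 8.
Decoding ibwcy: shift back: i−8=a, b−8=t, w−8=o, c−8=u, y−8=q → atouq; then reverse → quota.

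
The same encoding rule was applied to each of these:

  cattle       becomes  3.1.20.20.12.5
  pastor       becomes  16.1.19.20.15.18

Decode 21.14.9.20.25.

Each letter is replaced by its alphabet position (a=1, b=2, …, z=26).
Reversing it on 21.14.9.20.25: 21=u, 14=n, 9=i, 20=t, 25=y.

unity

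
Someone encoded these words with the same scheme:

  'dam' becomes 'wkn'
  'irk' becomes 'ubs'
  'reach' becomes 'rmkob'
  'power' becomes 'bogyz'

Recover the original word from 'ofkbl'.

The output letters match the input read backwards, each shifted +10: dam reversed is mad. Two steps: reverse the string, then apply a Caesar shift of +10.
Decoding ofkbl: shift back: o−10=e, f−10=v, k−10=a, b−10=r, l−10=b → evarb; then reverse → brave.

brave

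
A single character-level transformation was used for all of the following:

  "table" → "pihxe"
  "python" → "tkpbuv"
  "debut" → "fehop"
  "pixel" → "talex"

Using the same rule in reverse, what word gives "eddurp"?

t(19)→p(15) and a(0)→i(8) fit y≡25x+8 (mod 26); the inverse of 25 mod 26 is 25. Each letter's alphabet position (a=0..z=25) is mapped through 25·x+8 mod 26 — an affine cipher.
Decoding eddurp: e(4)→25·(4−8)≡4=e; d(3)→25·(3−8)≡5=f; d(3)→25·(3−8)≡5=f; u(20)→25·(20−8)≡14=o; r(17)→25·(17−8)≡17=r; p(15)→25·(15−8)≡19=t (all mod 26).

effort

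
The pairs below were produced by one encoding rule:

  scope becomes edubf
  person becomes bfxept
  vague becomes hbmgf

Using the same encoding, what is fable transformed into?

rbhxf

Shifts by position in scope: pos 0: s→e (+12), pos 1: c→d (+1), pos 2: o→u (+6), pos 3: p→b (+12), pos 4: e→f (+1) — repeating every 3. It's a Vigenère-style cipher with numeric key [12,1,6]: position i shifts by key[i mod 3].
On fable: f+12=r, a+1=b, b+6=h, l+12=x, e+1=f.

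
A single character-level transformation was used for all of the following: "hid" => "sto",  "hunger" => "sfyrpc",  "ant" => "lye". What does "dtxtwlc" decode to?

similar

This is a Caesar cipher with shift 11.
Undoing it on dtxtwlc: d−11=s, t−11=i, x−11=m, t−11=i, w−11=l, l−11=a, c−11=r.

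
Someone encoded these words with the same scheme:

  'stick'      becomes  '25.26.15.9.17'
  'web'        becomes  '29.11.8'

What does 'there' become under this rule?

26.14.11.24.11

s is letter #19 and maps to 25: an offset of 6. The number is (letter's place in the alphabet, a=1) + 6.
For there: t=20→26, h=8→14, e=5→11, r=18→24, e=5→11.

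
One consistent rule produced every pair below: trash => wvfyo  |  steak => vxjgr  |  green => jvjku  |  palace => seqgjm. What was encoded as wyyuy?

In trash: t→w is +3, r→v is +4, a→f is +5, s→y is +6 — the shift increases by 1 each position. Letter i (0-indexed) is shifted by i+3, so successive shifts are 3, 4, 5, ….
Reversing it on wyyuy: w−3=t, y−4=u, y−5=t, u−6=o, y−7=r.

tutor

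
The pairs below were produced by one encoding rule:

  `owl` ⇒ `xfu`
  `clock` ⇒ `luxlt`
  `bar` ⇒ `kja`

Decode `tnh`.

key

Each letter is shifted forward by 9 in the alphabet (a Caesar shift of +9).
Reversing it on tnh: t−9=k, n−9=e, h−9=y.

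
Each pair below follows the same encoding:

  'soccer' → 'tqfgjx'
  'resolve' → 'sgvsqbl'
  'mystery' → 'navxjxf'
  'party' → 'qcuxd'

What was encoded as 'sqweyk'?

rotate

In soccer: s→t is +1, o→q is +2, c→f is +3, c→g is +4 — the shift increases by 1 each position. Letter i (0-indexed) is shifted by i+1, so successive shifts are 1, 2, 3, ….
Reversing it on sqweyk: s−1=r, q−2=o, w−3=t, e−4=a, y−5=t, k−6=e.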